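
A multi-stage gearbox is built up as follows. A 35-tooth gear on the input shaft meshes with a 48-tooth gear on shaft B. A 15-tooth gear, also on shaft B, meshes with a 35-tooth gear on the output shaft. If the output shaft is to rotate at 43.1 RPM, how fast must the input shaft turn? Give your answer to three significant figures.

138 RPM

Overall ratio R = 1.3714 × 2.3333 = 3.2.
Required input speed = output speed × R = 43.1 × 3.2 = 137.92 RPM.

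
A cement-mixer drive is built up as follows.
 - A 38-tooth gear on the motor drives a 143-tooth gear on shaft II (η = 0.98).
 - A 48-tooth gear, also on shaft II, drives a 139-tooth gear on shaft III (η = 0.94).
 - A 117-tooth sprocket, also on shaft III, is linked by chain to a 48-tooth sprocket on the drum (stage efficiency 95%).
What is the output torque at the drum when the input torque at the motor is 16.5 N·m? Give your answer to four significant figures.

Gear mesh: ratio = 143/38 = 3.7632; torque at shaft II = 16.5 × 3.7632 × 0.98 = 60.85 N·m.
Gear mesh: ratio = 139/48 = 2.8958; torque at shaft III = 60.85 × 2.8958 × 0.94 = 165.64 N·m.
Chain: ratio = 48/117 = 0.41026; torque at the drum = 165.64 × 0.41026 × 0.95 = 64.557 N·m.

64.56 N·m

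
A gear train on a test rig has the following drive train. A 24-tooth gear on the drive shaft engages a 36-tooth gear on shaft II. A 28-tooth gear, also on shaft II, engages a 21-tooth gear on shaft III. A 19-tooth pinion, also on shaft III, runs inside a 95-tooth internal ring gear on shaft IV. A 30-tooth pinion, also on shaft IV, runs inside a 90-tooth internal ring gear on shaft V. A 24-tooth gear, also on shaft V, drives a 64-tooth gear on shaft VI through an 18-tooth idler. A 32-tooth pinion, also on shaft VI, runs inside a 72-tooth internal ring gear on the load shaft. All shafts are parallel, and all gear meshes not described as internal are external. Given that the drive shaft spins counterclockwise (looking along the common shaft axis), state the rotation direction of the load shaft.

counterclockwise

the drive shaft → shaft II: external mesh, 1 reversal → CW.
shaft II → shaft III: external mesh, 1 reversal → CCW.
shaft III → shaft IV: internal mesh, same direction → CCW.
shaft IV → shaft V: internal mesh, same direction → CCW.
shaft V → shaft VI: driver → idler → driven is 2 external meshes, 2 reversals → CCW.
shaft VI → the load shaft: internal mesh, same direction → CCW.
4 reversals in total — an even number — so the load shaft turns the same way as the drive shaft.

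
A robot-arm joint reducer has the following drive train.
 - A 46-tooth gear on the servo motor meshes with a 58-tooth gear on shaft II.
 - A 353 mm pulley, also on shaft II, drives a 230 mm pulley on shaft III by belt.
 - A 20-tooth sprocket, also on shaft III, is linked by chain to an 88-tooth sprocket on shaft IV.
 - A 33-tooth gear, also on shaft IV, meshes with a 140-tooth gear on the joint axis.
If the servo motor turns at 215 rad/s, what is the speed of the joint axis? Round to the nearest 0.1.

gear mesh 58/46 = 1.2609 → 215/1.2609 = 170.52 rad/s
belt 230/353 = 0.65156 → 170.52/0.65156 = 261.71 rad/s
chain 88/20 = 4.4 → 261.71/4.4 = 59.479 rad/s
gear mesh 140/33 = 4.2424 → 59.479/4.2424 = 14.02 rad/s

14.0 rad/s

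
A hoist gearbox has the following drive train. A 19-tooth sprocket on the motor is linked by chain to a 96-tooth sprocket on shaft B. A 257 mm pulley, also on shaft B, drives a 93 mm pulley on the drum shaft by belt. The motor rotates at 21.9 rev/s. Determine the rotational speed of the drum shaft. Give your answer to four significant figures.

11.98 rev/s

Chain: ratio = 96/19 = 5.0526, so shaft B turns at 21.9 / 5.0526 = 4.3344 rev/s.
Belt: ratio = 93/257 = 0.36187, so the drum shaft turns at 4.3344 / 0.36187 = 11.978 rev/s.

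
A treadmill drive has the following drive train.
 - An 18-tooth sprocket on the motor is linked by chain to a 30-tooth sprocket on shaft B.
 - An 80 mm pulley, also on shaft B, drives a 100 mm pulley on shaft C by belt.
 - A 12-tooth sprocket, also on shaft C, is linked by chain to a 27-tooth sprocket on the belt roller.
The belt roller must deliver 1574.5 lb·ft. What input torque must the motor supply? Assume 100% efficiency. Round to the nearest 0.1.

335.9 lb·ft

Overall ratio R = 1.6667 × 1.25 × 2.25 = 4.6875.
Input torque = output torque / R = 1574.5 / 4.6875 = 335.89 lb·ft.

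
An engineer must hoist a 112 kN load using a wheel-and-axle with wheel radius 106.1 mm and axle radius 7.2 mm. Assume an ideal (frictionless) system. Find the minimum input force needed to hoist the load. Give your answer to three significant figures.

Wheel-and-axle MA = R/r = 106.1/7.2 = 14.736.
Effort = load / MA = 112 / 14.736 = 7.6004 kN.

7.60 kN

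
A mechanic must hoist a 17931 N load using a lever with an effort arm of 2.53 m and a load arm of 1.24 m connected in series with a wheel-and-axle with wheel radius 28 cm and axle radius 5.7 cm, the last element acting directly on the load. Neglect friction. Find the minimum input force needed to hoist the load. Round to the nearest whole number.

1789 N

Lever MA = effort arm / load arm = 2.53/1.24 = 2.0403.
Wheel-and-axle MA = R/r = 28/5.7 = 4.9123.
Combined ideal MA = 2.0403 × 4.9123 = 10.023.
Effort = load / MA = 17931 / 10.023 = 1789.1 N.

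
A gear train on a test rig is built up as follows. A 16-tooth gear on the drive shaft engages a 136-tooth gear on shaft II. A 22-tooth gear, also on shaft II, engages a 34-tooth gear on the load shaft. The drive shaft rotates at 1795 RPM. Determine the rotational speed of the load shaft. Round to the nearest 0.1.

the drive shaft → shaft II (gear mesh, 136/16): 1795 ÷ 8.5 = 211.18 RPM
shaft II → the load shaft (gear mesh, 34/22): 211.18 ÷ 1.5455 = 136.64 RPM

136.6 RPM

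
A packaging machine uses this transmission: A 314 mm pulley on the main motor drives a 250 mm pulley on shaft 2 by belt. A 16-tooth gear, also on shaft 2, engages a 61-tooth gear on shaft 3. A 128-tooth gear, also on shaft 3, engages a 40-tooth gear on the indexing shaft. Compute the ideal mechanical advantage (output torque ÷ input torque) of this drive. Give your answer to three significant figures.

0.949

Each stage contributes driven/driver: belt 250/314 = 0.79618, gear mesh 61/16 = 3.8125, gear mesh 40/128 = 0.3125.
Overall: 0.79618 × 3.8125 × 0.3125 = 0.94857.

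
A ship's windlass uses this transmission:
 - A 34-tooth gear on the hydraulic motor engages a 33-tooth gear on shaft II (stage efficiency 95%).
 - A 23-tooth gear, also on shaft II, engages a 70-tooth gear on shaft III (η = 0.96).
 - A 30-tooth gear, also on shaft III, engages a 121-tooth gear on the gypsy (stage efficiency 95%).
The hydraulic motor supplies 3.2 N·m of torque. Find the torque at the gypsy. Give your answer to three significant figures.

Gear mesh: ratio = 33/34 = 0.97059; torque at shaft II = 3.2 × 0.97059 × 0.95 = 2.9506 N·m.
Gear mesh: ratio = 70/23 = 3.0435; torque at shaft III = 2.9506 × 3.0435 × 0.96 = 8.6208 N·m.
Gear mesh: ratio = 121/30 = 4.0333; torque at the gypsy = 8.6208 × 4.0333 × 0.95 = 33.032 N·m.

33.0 N·m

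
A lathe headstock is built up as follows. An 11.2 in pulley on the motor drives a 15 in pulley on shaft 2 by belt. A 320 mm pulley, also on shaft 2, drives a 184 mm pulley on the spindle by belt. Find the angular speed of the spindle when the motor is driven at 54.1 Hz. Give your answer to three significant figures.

70.3 Hz

the motor → shaft 2 (belt, 15/11.2): 54.1 ÷ 1.3393 = 40.395 Hz
shaft 2 → the spindle (belt, 184/320): 40.395 ÷ 0.575 = 70.252 Hz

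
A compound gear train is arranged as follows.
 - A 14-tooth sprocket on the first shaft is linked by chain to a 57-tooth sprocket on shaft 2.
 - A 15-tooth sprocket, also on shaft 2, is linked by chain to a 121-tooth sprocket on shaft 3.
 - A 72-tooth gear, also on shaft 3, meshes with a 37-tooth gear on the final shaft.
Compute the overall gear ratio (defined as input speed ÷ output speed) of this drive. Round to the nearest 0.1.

16.9

Each stage contributes driven/driver: chain 57/14 = 4.0714, chain 121/15 = 8.0667, gear mesh 37/72 = 0.51389.
Overall: 4.0714 × 8.0667 × 0.51389 = 16.878.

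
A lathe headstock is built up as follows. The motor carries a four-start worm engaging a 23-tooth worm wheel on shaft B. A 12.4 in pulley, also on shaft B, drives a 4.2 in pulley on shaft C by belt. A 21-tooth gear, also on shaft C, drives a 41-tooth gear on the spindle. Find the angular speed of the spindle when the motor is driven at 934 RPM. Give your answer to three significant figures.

246 RPM

the motor → shaft B (worm, 23/4): 934 ÷ 5.75 = 162.43 RPM
shaft B → shaft C (belt, 4.2/12.4): 162.43 ÷ 0.33871 = 479.57 RPM
shaft C → the spindle (gear mesh, 41/21): 479.57 ÷ 1.9524 = 245.63 RPM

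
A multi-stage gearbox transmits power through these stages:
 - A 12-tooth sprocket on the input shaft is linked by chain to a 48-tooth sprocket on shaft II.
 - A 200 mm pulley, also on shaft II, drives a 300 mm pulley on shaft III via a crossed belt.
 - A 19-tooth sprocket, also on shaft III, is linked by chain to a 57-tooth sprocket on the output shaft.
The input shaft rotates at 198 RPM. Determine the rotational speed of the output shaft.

11 RPM

chain 48/12 = 4 → 198/4 = 49.5 RPM
belt 300/200 = 1.5 → 49.5/1.5 = 33 RPM
chain 57/19 = 3 → 33/3 = 11 RPM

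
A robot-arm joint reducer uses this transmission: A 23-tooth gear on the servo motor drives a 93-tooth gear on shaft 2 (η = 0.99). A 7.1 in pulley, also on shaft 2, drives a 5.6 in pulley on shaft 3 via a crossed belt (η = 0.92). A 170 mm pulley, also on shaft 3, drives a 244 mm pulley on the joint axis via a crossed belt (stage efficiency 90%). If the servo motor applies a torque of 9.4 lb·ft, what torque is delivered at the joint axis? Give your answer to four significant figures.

gear mesh 93/23 = 4.0435 → τ = 9.4·4.0435·0.99 = 37.629 lb·ft
belt 5.6/7.1 = 0.78873 → τ = 37.629·0.78873·0.92 = 27.305 lb·ft
belt 244/170 = 1.4353 → τ = 27.305·1.4353·0.90 = 35.271 lb·ft

35.27 lb·ft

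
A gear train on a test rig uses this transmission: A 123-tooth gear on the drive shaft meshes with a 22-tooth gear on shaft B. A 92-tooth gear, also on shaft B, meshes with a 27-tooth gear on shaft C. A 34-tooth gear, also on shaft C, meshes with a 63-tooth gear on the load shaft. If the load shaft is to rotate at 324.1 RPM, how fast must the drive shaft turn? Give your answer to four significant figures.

31.52 RPM

Overall ratio R = 0.17886 × 0.29348 × 1.8529 = 0.097265.
Required input speed = output speed × R = 324.1 × 0.097265 = 31.523 RPM.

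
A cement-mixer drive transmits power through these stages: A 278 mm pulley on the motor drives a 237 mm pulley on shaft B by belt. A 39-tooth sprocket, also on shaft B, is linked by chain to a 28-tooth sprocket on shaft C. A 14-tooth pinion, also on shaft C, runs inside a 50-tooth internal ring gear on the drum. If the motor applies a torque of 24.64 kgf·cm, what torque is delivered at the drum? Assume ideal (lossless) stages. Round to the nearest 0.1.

53.9 kgf·cm

belt 237/278 = 0.85252 → τ = 24.64·0.85252 = 21.006 kgf·cm
chain 28/39 = 0.71795 → τ = 21.006·0.71795 = 15.081 kgf·cm
internal gear 50/14 = 3.5714 → τ = 15.081·3.5714 = 53.862 kgf·cm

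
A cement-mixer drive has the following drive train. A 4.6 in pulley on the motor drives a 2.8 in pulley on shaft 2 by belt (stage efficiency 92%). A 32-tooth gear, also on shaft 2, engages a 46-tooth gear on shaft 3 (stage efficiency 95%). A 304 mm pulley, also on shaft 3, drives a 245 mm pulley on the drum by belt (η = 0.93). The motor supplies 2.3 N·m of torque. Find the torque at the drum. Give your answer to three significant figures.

1.32 N·m

belt 2.8/4.6 = 0.6087 → τ = 2.3·0.6087·0.92 = 1.288 N·m
gear mesh 46/32 = 1.4375 → τ = 1.288·1.4375·0.95 = 1.7589 N·m
belt 245/304 = 0.80592 → τ = 1.7589·0.80592·0.93 = 1.3183 N·m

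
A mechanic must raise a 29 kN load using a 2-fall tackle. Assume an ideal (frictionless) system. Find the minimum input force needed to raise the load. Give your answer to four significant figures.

14.50 kN

Block-and-tackle MA = number of supporting rope parts = 2.
Effort = load / MA = 29 / 2 = 14.5 kN.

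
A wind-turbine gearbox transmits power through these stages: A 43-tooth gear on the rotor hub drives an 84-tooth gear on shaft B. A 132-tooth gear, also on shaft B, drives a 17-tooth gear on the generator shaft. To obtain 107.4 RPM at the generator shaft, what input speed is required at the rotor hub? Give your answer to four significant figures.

Overall ratio R = 1.9535 × 0.12879 = 0.25159.
Required input speed = output speed × R = 107.4 × 0.25159 = 27.02 RPM.

27.02 RPM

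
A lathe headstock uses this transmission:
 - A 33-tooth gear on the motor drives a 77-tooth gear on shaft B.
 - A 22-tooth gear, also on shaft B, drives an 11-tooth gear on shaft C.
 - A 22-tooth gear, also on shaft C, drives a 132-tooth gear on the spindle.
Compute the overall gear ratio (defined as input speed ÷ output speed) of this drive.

7

Each stage contributes driven/driver: gear mesh 77/33 = 2.3333, gear mesh 11/22 = 0.5, gear mesh 132/22 = 6.
Overall: 2.3333 × 0.5 × 6 = 7.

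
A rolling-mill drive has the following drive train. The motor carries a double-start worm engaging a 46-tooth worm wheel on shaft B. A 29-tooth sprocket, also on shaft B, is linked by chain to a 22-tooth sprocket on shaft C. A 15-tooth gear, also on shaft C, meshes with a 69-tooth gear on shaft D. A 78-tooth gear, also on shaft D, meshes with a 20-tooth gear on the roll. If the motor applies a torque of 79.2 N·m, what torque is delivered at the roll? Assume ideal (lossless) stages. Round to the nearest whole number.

1630 N·m

worm 46/2 = 23 → τ = 79.2·23 = 1821.6 N·m
chain 22/29 = 0.75862 → τ = 1821.6·0.75862 = 1381.9 N·m
gear mesh 69/15 = 4.6 → τ = 1381.9·4.6 = 6356.8 N·m
gear mesh 20/78 = 0.25641 → τ = 6356.8·0.25641 = 1629.9 N·m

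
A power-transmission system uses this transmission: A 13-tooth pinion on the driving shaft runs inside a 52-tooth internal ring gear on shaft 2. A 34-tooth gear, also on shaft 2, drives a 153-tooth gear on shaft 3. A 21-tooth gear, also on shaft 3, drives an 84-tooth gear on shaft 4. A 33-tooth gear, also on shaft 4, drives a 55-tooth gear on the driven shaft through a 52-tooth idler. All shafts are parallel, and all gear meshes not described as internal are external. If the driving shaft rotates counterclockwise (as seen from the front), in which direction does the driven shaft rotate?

the driving shaft → shaft 2: internal mesh, same direction → CCW.
shaft 2 → shaft 3: external mesh, 1 reversal → CW.
shaft 3 → shaft 4: external mesh, 1 reversal → CCW.
shaft 4 → the driven shaft: driver → idler → driven is 2 external meshes, 2 reversals → CCW.
4 reversals in total — an even number — so the driven shaft turns the same way as the driving shaft.

counterclockwise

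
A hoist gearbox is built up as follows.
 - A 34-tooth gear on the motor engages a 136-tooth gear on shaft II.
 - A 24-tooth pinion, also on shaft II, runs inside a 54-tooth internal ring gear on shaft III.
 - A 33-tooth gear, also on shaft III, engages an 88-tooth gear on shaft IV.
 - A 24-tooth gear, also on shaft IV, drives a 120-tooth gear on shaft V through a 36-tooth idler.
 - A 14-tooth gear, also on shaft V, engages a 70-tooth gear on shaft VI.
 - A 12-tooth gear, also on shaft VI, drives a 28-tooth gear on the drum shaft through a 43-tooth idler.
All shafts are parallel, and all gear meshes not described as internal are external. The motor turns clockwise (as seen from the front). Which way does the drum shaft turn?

the motor → shaft II: external mesh, 1 reversal → CCW.
shaft II → shaft III: internal mesh, same direction → CCW.
shaft III → shaft IV: external mesh, 1 reversal → CW.
shaft IV → shaft V: driver → idler → driven is 2 external meshes, 2 reversals → CW.
shaft V → shaft VI: external mesh, 1 reversal → CCW.
shaft VI → the drum shaft: driver → idler → driven is 2 external meshes, 2 reversals → CCW.
7 reversals in total — an odd number — so the drum shaft turns opposite to the motor.

counterclockwise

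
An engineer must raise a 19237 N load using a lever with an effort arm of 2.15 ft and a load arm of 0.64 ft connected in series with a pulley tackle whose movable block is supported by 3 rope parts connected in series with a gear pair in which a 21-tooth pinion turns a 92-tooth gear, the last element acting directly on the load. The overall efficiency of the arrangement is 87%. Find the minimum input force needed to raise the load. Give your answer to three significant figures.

Lever MA = effort arm / load arm = 2.15/0.64 = 3.3594.
Block-and-tackle MA = number of supporting rope parts = 3.
Gear pair MA = 92/21 = 4.381.
Combined ideal MA = 3.3594 × 3 × 4.381 = 44.152.
Actual MA = 44.152 × 0.87 = 38.412.
Effort = load / actual MA = 19237 / 38.412 = 500.81 N.

501 N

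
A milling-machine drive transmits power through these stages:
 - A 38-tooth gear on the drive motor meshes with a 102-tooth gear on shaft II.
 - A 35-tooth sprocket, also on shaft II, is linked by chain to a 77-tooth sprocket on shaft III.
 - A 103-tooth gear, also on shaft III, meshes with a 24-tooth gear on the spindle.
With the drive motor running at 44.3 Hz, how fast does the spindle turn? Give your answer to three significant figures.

Gear mesh: ratio = 102/38 = 2.6842, so shaft II turns at 44.3 / 2.6842 = 16.504 Hz.
Chain: ratio = 77/35 = 2.2, so shaft III turns at 16.504 / 2.2 = 7.5018 Hz.
Gear mesh: ratio = 24/103 = 0.23301, so the spindle turns at 7.5018 / 0.23301 = 32.195 Hz.

32.2 Hz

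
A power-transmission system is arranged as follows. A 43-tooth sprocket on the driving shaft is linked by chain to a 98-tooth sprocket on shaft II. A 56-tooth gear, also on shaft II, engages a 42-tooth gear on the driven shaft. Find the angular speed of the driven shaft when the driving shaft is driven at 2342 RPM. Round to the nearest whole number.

Chain: ratio = 98/43 = 2.2791, so shaft II turns at 2342 / 2.2791 = 1027.6 RPM.
Gear mesh: ratio = 42/56 = 0.75, so the driven shaft turns at 1027.6 / 0.75 = 1370.1 RPM.

1370 RPM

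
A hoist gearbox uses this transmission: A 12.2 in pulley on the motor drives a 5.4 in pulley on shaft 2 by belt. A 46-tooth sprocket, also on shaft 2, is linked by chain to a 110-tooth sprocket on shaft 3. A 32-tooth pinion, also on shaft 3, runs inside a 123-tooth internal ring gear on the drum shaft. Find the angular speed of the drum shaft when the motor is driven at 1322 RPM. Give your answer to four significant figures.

324.9 RPM

Belt: ratio = 5.4/12.2 = 0.44262, so shaft 2 turns at 1322 / 0.44262 = 2986.7 RPM.
Chain: ratio = 110/46 = 2.3913, so shaft 3 turns at 2986.7 / 2.3913 = 1249 RPM.
Internal gear: ratio = 123/32 = 3.8438, so the drum shaft turns at 1249 / 3.8438 = 324.94 RPM.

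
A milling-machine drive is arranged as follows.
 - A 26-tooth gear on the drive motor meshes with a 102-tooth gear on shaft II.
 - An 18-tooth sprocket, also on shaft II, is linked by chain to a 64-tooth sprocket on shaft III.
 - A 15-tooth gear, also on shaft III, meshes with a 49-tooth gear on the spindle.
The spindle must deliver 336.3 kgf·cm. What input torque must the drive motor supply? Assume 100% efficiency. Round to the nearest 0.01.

Overall ratio R = 3.9231 × 3.5556 × 3.2667 = 45.566.
Input torque = output torque / R = 336.3 / 45.566 = 7.3805 kgf·cm.

7.38 kgf·cm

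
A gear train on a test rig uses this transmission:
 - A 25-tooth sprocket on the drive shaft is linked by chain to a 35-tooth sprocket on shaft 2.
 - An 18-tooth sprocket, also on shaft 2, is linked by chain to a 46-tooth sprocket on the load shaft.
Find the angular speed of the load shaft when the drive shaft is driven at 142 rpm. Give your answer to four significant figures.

39.69 rpm

Chain: ratio = 35/25 = 1.4, so shaft 2 turns at 142 / 1.4 = 101.43 rpm.
Chain: ratio = 46/18 = 2.5556, so the load shaft turns at 101.43 / 2.5556 = 39.689 rpm.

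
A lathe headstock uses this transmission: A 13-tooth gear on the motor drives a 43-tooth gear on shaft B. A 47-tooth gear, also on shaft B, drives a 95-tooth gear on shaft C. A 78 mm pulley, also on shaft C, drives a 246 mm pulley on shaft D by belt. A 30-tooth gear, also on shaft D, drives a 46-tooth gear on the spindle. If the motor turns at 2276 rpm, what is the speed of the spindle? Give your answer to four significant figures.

70.40 rpm

the motor → shaft B (gear mesh, 43/13): 2276 ÷ 3.3077 = 688.09 rpm
shaft B → shaft C (gear mesh, 95/47): 688.09 ÷ 2.0213 = 340.42 rpm
shaft C → shaft D (belt, 246/78): 340.42 ÷ 3.1538 = 107.94 rpm
shaft D → the spindle (gear mesh, 46/30): 107.94 ÷ 1.5333 = 70.395 rpm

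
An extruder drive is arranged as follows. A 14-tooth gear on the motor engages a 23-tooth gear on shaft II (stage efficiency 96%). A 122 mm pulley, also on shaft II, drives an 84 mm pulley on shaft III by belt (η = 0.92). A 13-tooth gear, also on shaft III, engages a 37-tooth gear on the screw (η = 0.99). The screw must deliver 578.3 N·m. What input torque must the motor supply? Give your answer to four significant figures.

Overall ratio R = 1.6429 × 0.68852 × 2.8462 = 3.2194; overall efficiency η = 0.96 × 0.92 × 0.99 = 0.8744.
Input torque = output torque / (R × η) = 578.3 / (3.2194 × 0.8744) = 205.44 N·m.

205.4 N·m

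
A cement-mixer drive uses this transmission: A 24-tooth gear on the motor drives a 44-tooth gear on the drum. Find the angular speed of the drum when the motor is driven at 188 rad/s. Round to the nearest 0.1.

gear mesh 44/24 = 1.8333 → 188/1.8333 = 102.55 rad/s

102.5 rad/s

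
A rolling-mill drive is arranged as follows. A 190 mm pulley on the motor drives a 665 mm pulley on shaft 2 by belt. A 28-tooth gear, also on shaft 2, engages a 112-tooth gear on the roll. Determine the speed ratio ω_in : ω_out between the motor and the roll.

Each stage contributes driven/driver: belt 665/190 = 3.5, gear mesh 112/28 = 4.
Overall: 3.5 × 4 = 14.

14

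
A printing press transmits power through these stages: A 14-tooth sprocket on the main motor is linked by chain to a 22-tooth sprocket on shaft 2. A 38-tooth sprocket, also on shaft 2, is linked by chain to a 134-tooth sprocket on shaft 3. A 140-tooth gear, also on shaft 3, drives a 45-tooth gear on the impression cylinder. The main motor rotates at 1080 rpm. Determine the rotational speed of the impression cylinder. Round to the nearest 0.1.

Chain: ratio = 22/14 = 1.5714, so shaft 2 turns at 1080 / 1.5714 = 687.27 rpm.
Chain: ratio = 134/38 = 3.5263, so shaft 3 turns at 687.27 / 3.5263 = 194.9 rpm.
Gear mesh: ratio = 45/140 = 0.32143, so the impression cylinder turns at 194.9 / 0.32143 = 606.35 rpm.

606.4 rpm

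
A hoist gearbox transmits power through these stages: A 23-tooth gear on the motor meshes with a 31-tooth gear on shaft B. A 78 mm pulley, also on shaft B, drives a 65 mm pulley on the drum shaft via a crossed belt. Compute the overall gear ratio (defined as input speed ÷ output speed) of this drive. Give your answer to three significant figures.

Each stage contributes driven/driver: gear mesh 31/23 = 1.3478, belt 65/78 = 0.83333.
Overall: 1.3478 × 0.83333 = 1.1232.

1.12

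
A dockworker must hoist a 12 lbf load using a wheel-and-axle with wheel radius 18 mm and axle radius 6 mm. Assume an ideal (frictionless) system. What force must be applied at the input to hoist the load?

4 lbf

Wheel-and-axle MA = R/r = 18/6 = 3.
Effort = load / MA = 12 / 3 = 4 lbf.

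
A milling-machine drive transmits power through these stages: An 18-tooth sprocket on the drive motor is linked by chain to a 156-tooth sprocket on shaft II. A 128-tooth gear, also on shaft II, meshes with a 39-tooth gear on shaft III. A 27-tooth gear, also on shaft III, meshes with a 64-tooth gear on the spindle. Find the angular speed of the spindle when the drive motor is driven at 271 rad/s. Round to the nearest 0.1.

Chain: ratio = 156/18 = 8.6667, so shaft II turns at 271 / 8.6667 = 31.269 rad/s.
Gear mesh: ratio = 39/128 = 0.30469, so shaft III turns at 31.269 / 0.30469 = 102.63 rad/s.
Gear mesh: ratio = 64/27 = 2.3704, so the spindle turns at 102.63 / 2.3704 = 43.296 rad/s.

43.3 rad/s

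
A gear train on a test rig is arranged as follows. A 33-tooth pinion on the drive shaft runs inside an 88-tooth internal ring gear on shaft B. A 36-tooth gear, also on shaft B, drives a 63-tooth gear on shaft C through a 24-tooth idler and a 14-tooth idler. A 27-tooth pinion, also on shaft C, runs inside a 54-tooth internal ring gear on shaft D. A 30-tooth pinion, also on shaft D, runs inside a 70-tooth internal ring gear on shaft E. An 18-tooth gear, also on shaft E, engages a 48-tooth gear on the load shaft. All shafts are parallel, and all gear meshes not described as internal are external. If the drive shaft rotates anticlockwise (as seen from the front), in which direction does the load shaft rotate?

anticlockwise

the drive shaft → shaft B: internal mesh, same direction → CCW.
shaft B → shaft C: driver → idler → idler → driven is 3 external meshes, 3 reversals → CW.
shaft C → shaft D: internal mesh, same direction → CW.
shaft D → shaft E: internal mesh, same direction → CW.
shaft E → the load shaft: external mesh, 1 reversal → CCW.
4 reversals in total — an even number — so the load shaft turns the same way as the drive shaft.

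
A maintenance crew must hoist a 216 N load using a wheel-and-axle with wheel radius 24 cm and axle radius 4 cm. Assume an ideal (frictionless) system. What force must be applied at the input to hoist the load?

Wheel-and-axle MA = R/r = 24/4 = 6.
Effort = load / MA = 216 / 6 = 36 N.

36 N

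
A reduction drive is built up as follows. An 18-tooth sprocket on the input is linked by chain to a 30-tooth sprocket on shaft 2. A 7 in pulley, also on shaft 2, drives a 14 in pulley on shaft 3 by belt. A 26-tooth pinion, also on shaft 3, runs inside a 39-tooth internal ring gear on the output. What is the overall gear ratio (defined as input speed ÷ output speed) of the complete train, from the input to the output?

Each stage contributes driven/driver: chain 30/18 = 1.6667, belt 14/7 = 2, internal gear 39/26 = 1.5.
Overall: 1.6667 × 2 × 1.5 = 5.

5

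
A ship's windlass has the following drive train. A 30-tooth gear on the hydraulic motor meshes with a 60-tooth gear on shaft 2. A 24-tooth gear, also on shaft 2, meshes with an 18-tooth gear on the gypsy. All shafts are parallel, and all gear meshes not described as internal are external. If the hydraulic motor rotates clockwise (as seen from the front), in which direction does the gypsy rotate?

clockwise

the hydraulic motor → shaft 2: external mesh, 1 reversal → CCW.
shaft 2 → the gypsy: external mesh, 1 reversal → CW.
2 reversals in total — an even number — so the gypsy turns the same way as the hydraulic motor.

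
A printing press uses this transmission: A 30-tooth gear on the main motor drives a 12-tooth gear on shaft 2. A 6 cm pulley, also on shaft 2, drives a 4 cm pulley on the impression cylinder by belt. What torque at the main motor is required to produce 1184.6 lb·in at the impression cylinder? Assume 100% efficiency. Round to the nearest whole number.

4442 lb·in

Overall ratio R = 0.4 × 0.66667 = 0.26667.
Input torque = output torque / R = 1184.6 / 0.26667 = 4442.2 lb·in.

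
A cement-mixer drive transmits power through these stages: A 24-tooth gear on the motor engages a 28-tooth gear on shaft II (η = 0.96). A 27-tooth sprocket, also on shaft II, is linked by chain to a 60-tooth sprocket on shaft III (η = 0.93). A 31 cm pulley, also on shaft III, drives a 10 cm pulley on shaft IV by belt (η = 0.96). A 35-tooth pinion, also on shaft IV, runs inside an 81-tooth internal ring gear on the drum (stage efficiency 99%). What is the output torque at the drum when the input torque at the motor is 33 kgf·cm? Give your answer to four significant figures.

gear mesh 28/24 = 1.1667 → τ = 33·1.1667·0.96 = 36.96 kgf·cm
chain 60/27 = 2.2222 → τ = 36.96·2.2222·0.93 = 76.384 kgf·cm
belt 10/31 = 0.32258 → τ = 76.384·0.32258·0.96 = 23.654 kgf·cm
internal gear 81/35 = 2.3143 → τ = 23.654·2.3143·0.99 = 54.196 kgf·cm

54.20 kgf·cm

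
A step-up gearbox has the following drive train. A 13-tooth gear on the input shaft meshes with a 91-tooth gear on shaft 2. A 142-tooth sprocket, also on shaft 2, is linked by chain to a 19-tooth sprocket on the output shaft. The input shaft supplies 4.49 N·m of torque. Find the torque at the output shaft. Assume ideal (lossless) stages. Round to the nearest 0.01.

4.21 N·m

gear mesh 91/13 = 7 → τ = 4.49·7 = 31.43 N·m
chain 19/142 = 0.1338 → τ = 31.43·0.1338 = 4.2054 N·m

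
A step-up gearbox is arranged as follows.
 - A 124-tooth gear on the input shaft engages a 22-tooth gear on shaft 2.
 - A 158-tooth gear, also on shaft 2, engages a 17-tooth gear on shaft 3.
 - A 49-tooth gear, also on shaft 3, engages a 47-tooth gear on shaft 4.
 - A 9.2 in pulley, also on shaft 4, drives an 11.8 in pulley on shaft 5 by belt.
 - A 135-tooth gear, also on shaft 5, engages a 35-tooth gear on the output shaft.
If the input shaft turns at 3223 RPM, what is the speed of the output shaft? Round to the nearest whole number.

Gear mesh: ratio = 22/124 = 0.17742, so shaft 2 turns at 3223 / 0.17742 = 18166 RPM.
Gear mesh: ratio = 17/158 = 0.10759, so shaft 3 turns at 18166 / 0.10759 = 1.6884e+05 RPM.
Gear mesh: ratio = 47/49 = 0.95918, so shaft 4 turns at 1.6884e+05 / 0.95918 = 1.7602e+05 RPM.
Belt: ratio = 11.8/9.2 = 1.2826, so shaft 5 turns at 1.7602e+05 / 1.2826 = 1.3724e+05 RPM.
Gear mesh: ratio = 35/135 = 0.25926, so the output shaft turns at 1.3724e+05 / 0.25926 = 5.2934e+05 RPM.

529343 RPM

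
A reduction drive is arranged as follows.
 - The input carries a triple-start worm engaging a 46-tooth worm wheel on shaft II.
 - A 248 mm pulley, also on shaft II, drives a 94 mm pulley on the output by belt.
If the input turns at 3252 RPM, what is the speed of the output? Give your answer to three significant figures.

560 RPM

worm 46/3 = 15.333 → 3252/15.333 = 212.09 RPM
belt 94/248 = 0.37903 → 212.09/0.37903 = 559.55 RPM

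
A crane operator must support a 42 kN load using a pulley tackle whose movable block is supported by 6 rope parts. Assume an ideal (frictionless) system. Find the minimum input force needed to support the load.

Block-and-tackle MA = number of supporting rope parts = 6.
Effort = load / MA = 42 / 6 = 7 kN.

7 kN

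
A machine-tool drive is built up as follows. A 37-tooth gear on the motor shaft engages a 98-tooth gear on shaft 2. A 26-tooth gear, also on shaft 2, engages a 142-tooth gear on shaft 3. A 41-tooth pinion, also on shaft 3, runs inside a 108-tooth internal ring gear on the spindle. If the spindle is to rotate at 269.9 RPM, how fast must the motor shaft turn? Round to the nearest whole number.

10284 RPM

Overall ratio R = 2.6486 × 5.4615 × 2.6341 = 38.105.
Required input speed = output speed × R = 269.9 × 38.105 = 10284 RPM.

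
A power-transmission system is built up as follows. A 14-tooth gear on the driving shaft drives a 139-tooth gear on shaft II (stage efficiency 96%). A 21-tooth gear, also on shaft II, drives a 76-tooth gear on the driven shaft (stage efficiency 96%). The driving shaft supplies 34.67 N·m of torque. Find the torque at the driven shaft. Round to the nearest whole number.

1148 N·m

After the gear mesh (139/14): 34.67 × 9.9286 × 0.96 = 330.45 N·m
After the gear mesh (76/21): 330.45 × 3.619 × 0.96 = 1148.1 N·m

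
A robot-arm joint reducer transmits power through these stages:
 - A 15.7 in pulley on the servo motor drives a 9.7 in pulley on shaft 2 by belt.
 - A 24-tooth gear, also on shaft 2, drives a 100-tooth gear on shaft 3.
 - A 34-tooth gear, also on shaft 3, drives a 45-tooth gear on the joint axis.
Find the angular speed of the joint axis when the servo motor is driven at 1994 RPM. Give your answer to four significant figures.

585.2 RPM

Belt: ratio = 9.7/15.7 = 0.61783, so shaft 2 turns at 1994 / 0.61783 = 3227.4 RPM.
Gear mesh: ratio = 100/24 = 4.1667, so shaft 3 turns at 3227.4 / 4.1667 = 774.58 RPM.
Gear mesh: ratio = 45/34 = 1.3235, so the joint axis turns at 774.58 / 1.3235 = 585.24 RPM.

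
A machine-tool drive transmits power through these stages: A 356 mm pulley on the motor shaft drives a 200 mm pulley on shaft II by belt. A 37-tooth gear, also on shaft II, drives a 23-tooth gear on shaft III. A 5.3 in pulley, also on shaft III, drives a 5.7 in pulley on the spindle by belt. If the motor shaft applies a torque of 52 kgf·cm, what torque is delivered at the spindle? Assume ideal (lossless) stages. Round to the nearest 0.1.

Belt: ratio = 200/356 = 0.5618; torque at shaft II = 52 × 0.5618 = 29.213 kgf·cm.
Gear mesh: ratio = 23/37 = 0.62162; torque at shaft III = 29.213 × 0.62162 = 18.16 kgf·cm.
Belt: ratio = 5.7/5.3 = 1.0755; torque at the spindle = 18.16 × 1.0755 = 19.53 kgf·cm.

19.5 kgf·cm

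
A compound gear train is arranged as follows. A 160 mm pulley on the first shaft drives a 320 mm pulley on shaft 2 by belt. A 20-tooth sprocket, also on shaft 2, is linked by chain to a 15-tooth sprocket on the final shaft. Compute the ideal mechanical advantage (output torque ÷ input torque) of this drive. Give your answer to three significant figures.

1.50

Each stage contributes driven/driver: belt 320/160 = 2, chain 15/20 = 0.75.
Overall: 2 × 0.75 = 1.5.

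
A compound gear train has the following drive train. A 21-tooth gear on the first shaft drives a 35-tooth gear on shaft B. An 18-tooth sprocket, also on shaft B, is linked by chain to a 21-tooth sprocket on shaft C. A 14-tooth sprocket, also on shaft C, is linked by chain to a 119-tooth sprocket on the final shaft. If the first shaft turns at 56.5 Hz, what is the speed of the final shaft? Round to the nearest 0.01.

gear mesh 35/21 = 1.6667 → 56.5/1.6667 = 33.9 Hz
chain 21/18 = 1.1667 → 33.9/1.1667 = 29.057 Hz
chain 119/14 = 8.5 → 29.057/8.5 = 3.4185 Hz

3.42 Hz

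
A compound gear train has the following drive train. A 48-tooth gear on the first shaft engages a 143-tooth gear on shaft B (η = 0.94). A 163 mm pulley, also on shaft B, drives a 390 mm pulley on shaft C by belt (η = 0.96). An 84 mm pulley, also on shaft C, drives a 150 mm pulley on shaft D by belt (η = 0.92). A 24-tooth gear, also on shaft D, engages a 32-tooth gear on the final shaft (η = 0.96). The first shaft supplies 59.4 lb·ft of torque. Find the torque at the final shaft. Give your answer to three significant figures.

803 lb·ft

After the gear mesh (143/48): 59.4 × 2.9792 × 0.94 = 166.34 lb·ft
After the belt (390/163): 166.34 × 2.3926 × 0.96 = 382.08 lb·ft
After the belt (150/84): 382.08 × 1.7857 × 0.92 = 627.71 lb·ft
After the gear mesh (32/24): 627.71 × 1.3333 × 0.96 = 803.47 lb·ft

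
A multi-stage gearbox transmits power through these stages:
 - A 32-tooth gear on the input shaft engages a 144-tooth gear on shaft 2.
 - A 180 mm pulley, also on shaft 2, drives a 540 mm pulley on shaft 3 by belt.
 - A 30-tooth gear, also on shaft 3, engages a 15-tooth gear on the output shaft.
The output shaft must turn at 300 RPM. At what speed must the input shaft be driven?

2025 RPM

Overall ratio R = 4.5 × 3 × 0.5 = 6.75.
Required input speed = output speed × R = 300 × 6.75 = 2025 RPM.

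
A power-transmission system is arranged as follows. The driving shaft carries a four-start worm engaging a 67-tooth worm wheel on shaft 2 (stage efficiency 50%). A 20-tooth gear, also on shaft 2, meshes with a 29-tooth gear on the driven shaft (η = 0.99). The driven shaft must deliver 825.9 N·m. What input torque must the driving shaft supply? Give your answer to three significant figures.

Overall ratio R = 16.75 × 1.45 = 24.288; overall efficiency η = 0.50 × 0.99 = 0.4950.
Input torque = output torque / (R × η) = 825.9 / (24.288 × 0.4950) = 68.697 N·m.

68.7 N·m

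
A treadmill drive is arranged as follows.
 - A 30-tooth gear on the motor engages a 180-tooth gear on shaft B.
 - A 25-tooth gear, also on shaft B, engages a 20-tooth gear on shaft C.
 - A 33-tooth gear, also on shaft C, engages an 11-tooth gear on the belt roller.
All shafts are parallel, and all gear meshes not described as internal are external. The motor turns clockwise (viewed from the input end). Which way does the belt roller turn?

the motor → shaft B: external mesh, 1 reversal → CCW.
shaft B → shaft C: external mesh, 1 reversal → CW.
shaft C → the belt roller: external mesh, 1 reversal → CCW.
3 reversals in total — an odd number — so the belt roller turns opposite to the motor.

counterclockwise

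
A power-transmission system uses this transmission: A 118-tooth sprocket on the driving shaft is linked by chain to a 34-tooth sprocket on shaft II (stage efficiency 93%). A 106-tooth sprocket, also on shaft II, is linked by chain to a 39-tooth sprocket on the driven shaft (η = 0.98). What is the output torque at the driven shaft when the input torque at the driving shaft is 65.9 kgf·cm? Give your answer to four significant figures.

6.367 kgf·cm

After the chain (34/118): 65.9 × 0.28814 × 0.93 = 17.659 kgf·cm
After the chain (39/106): 17.659 × 0.36792 × 0.98 = 6.3672 kgf·cm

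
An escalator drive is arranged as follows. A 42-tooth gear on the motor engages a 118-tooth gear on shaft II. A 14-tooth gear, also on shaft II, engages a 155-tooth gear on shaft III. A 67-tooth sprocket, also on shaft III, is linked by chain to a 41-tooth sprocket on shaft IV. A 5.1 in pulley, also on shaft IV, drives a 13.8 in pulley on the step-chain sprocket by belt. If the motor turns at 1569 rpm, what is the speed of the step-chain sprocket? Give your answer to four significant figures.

30.46 rpm

the motor → shaft II (gear mesh, 118/42): 1569 ÷ 2.8095 = 558.46 rpm
shaft II → shaft III (gear mesh, 155/14): 558.46 ÷ 11.071 = 50.441 rpm
shaft III → shaft IV (chain, 41/67): 50.441 ÷ 0.61194 = 82.429 rpm
shaft IV → the step-chain sprocket (belt, 13.8/5.1): 82.429 ÷ 2.7059 = 30.463 rpm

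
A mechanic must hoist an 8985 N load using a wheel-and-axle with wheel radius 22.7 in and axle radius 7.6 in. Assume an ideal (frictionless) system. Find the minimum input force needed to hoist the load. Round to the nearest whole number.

3008 N

Wheel-and-axle MA = R/r = 22.7/7.6 = 2.9868.
Effort = load / MA = 8985 / 2.9868 = 3008.2 N.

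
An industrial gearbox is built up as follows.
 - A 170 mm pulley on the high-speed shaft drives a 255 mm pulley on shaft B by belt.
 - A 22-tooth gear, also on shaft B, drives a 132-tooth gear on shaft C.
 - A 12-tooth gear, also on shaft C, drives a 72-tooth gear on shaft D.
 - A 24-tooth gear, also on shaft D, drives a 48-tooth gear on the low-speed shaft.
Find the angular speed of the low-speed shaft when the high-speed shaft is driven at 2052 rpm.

19 rpm

Belt: ratio = 255/170 = 1.5, so shaft B turns at 2052 / 1.5 = 1368 rpm.
Gear mesh: ratio = 132/22 = 6, so shaft C turns at 1368 / 6 = 228 rpm.
Gear mesh: ratio = 72/12 = 6, so shaft D turns at 228 / 6 = 38 rpm.
Gear mesh: ratio = 48/24 = 2, so the low-speed shaft turns at 38 / 2 = 19 rpm.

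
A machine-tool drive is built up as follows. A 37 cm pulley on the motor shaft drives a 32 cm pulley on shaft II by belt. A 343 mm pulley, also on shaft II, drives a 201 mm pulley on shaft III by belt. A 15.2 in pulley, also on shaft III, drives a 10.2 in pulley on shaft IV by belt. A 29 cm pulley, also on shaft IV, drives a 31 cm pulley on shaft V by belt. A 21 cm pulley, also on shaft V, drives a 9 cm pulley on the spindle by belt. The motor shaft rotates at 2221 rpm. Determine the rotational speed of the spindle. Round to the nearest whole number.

belt 32/37 = 0.86486 → 2221/0.86486 = 2568 rpm
belt 201/343 = 0.58601 → 2568/0.58601 = 4382.3 rpm
belt 10.2/15.2 = 0.67105 → 4382.3/0.67105 = 6530.4 rpm
belt 31/29 = 1.069 → 6530.4/1.069 = 6109.1 rpm
belt 9/21 = 0.42857 → 6109.1/0.42857 = 14255 rpm

14255 rpm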